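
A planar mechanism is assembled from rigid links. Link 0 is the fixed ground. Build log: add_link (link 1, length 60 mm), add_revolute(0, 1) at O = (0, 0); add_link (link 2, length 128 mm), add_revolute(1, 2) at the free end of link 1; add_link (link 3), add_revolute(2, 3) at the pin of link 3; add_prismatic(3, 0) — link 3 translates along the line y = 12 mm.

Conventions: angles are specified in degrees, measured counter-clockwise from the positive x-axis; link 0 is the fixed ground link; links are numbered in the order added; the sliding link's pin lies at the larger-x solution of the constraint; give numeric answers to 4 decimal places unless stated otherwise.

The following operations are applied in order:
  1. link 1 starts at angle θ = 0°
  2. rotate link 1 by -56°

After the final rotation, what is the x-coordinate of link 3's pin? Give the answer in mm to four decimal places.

geometry: r = 60 mm, L = 128 mm, e = 12 mm; θ starts at 0°
rotate link 1 by -56°: θ ← 0° -56° = -56°
crank pin P = (r cos θ, r sin θ) = (33.551574, -49.742254)
h = r sin θ − e = -49.742254 − 12 = -61.742254
x = r cos θ + √(L² − h²) = 33.551574 + 112.124458 = 145.676032

145.6760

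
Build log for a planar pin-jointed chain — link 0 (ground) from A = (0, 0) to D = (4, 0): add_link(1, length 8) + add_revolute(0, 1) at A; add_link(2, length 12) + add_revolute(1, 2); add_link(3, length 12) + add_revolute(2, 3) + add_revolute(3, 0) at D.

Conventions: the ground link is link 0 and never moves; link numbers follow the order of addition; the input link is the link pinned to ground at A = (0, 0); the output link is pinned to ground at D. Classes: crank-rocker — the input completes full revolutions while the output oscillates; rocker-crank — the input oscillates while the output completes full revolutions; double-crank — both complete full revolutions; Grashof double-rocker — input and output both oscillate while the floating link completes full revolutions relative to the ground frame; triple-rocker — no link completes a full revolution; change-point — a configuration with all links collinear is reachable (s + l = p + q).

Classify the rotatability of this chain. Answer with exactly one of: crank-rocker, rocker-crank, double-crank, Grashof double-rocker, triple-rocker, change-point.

lengths: ground=4, input=8, coupler=12, output=12
sorted: s=4 (shortest), l=12 (longest), p+q=20
s + l = 16 vs p + q = 20
s + l < p + q (Grashof) with shortest = ground link → double-crank

double-crank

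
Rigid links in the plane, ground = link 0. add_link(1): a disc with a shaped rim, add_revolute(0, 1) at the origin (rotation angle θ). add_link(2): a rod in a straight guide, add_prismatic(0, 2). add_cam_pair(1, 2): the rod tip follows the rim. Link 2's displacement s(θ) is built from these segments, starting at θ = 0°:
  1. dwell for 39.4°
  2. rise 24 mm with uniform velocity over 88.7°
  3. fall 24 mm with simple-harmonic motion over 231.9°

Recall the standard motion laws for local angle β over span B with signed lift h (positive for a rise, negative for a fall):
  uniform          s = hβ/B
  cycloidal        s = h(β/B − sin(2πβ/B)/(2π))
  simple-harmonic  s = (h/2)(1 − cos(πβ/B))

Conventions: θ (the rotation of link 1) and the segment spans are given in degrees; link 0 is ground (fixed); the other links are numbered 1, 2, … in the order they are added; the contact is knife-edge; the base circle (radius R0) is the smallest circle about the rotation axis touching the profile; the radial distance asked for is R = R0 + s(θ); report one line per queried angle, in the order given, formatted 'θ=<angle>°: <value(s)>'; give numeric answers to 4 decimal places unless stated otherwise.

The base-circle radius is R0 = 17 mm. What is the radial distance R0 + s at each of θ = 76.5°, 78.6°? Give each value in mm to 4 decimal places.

segment 1 (0° to 39.4°, dwell): s unchanged at 0.0000
θ = 76.5° falls in segment 2 (39.4° to 128.1°, uniform, h = 24): β = 76.5 − 39.4 = 37.1°, B = 88.7°; Δs = 24·37.1/88.7 = 10.0383; s = 0.0000 + 10.0383 = 10.0383
θ = 78.6° falls in segment 2 (39.4° to 128.1°, uniform, h = 24): β = 78.6 − 39.4 = 39.2°, B = 88.7°; Δs = 24·39.2/88.7 = 10.6065; s = 0.0000 + 10.6065 = 10.6065
θ=76.5°: R = R0 + s = 17 + 10.0383 = 27.0383
θ=78.6°: R = R0 + s = 17 + 10.6065 = 27.6065

θ=76.5°: 27.0383
θ=78.6°: 27.6065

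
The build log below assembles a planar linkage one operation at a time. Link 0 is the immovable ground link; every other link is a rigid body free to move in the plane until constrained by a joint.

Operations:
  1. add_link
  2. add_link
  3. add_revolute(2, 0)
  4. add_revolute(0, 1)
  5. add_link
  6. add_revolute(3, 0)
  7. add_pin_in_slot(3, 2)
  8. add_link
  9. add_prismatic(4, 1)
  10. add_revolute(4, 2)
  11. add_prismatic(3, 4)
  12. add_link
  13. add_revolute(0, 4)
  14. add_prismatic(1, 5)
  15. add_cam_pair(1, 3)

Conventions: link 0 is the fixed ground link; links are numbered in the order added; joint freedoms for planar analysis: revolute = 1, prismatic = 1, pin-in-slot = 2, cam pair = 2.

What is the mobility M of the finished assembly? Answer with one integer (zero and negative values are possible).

L=1 J1=0 J2=0
add link → L=2 J1=0 J2=0
add link → L=3 J1=0 J2=0
R@2,0 dof=1 J1 → L=3 J1=1 J2=0
R@0,1 dof=1 J1 → L=3 J1=2 J2=0
add link → L=4 J1=2 J2=0
R@3,0 dof=1 J1 → L=4 J1=3 J2=0
PS@3,2 dof=2 J2 → L=4 J1=3 J2=1
add link → L=5 J1=3 J2=1
P@4,1 dof=1 J1 → L=5 J1=4 J2=1
R@4,2 dof=1 J1 → L=5 J1=5 J2=1
P@3,4 dof=1 J1 → L=5 J1=6 J2=1
add link → L=6 J1=6 J2=1
R@0,4 dof=1 J1 → L=6 J1=7 J2=1
P@1,5 dof=1 J1 → L=6 J1=8 J2=1
C@1,3 dof=2 J2 → L=6 J1=8 J2=2
M=3(L−1)−2J1−J2=3·5−2·8−2=-3

M = -3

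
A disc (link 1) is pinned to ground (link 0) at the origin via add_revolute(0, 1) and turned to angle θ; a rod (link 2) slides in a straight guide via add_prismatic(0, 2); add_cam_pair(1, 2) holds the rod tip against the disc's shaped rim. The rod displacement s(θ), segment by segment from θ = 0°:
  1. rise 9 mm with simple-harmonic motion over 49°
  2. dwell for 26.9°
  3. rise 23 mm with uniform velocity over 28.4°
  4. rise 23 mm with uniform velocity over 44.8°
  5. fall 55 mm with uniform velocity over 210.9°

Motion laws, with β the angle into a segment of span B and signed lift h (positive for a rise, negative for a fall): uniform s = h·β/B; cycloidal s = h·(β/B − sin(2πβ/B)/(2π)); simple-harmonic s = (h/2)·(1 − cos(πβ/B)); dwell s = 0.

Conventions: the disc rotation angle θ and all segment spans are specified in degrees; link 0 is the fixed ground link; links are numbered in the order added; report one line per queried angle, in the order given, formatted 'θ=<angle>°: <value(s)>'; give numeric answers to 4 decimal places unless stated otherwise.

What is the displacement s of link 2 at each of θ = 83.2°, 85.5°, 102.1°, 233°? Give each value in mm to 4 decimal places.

segment 1 (0° to 49°, simple-harmonic, h = 9) is passed completely: s = 0.0000 + (9) = 9.0000
segment 2 (49° to 75.9°, dwell): s unchanged at 9.0000
θ = 83.2° falls in segment 3 (75.9° to 104.3°, uniform, h = 23): β = 83.2 − 75.9 = 7.3°, B = 28.4°; Δs = 23·7.3/28.4 = 5.9120; s = 9.0000 + 5.9120 = 14.9120
θ = 85.5° falls in segment 3 (75.9° to 104.3°, uniform, h = 23): β = 85.5 − 75.9 = 9.6°, B = 28.4°; Δs = 23·9.6/28.4 = 7.7746; s = 9.0000 + 7.7746 = 16.7746
θ = 102.1° falls in segment 3 (75.9° to 104.3°, uniform, h = 23): β = 102.1 − 75.9 = 26.2°, B = 28.4°; Δs = 23·26.2/28.4 = 21.2183; s = 9.0000 + 21.2183 = 30.2183
segment 3 (75.9° to 104.3°, uniform, h = 23) is passed completely: s = 9.0000 + (23) = 32.0000
segment 4 (104.3° to 149.1°, uniform, h = 23) is passed completely: s = 32.0000 + (23) = 55.0000
θ = 233° falls in segment 5 (149.1° to 360°, uniform, h = -55): β = 233 − 149.1 = 83.9°, B = 210.9°; Δs = -55·83.9/210.9 = -21.8800; s = 55.0000 − 21.8800 = 33.1200

θ=83.2°: 14.9120
θ=85.5°: 16.7746
θ=102.1°: 30.2183
θ=233°: 33.1200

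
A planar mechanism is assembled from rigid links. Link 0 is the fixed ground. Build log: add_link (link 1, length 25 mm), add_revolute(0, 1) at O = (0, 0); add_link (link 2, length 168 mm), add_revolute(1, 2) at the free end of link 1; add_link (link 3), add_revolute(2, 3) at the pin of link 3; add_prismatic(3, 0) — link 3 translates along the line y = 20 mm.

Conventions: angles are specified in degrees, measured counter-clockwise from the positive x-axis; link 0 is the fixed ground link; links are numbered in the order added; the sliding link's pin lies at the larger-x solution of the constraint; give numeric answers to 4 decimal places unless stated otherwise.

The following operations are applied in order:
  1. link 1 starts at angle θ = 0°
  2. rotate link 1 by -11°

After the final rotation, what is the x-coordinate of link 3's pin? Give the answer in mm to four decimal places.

geometry: r = 25 mm, L = 168 mm, e = 20 mm; θ starts at 0°
rotate link 1 by -11°: θ ← 0° -11° = -11°
crank pin P = (r cos θ, r sin θ) = (24.540680, -4.770225)
h = r sin θ − e = -4.770225 − 20 = -24.770225
x = r cos θ + √(L² − h²) = 24.540680 + 166.163883 = 190.704562

190.7046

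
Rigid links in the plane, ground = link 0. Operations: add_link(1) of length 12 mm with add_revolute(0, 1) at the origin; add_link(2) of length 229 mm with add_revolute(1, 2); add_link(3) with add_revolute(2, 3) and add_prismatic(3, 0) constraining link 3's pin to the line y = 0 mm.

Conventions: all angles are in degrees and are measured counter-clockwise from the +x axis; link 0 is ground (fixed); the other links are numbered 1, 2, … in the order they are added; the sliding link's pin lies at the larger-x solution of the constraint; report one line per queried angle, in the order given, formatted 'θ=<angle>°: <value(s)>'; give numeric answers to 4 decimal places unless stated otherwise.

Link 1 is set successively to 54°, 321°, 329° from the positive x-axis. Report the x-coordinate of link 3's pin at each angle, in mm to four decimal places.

geometry: r = 12 mm, L = 229 mm, e = 0 mm
θ=54°: crank pin P = (r cos θ, r sin θ) = (7.053423, 9.708204)
θ=54°: h = r sin θ − e = 9.708204 − 0 = 9.708204
θ=54°: x = r cos θ + √(L² − h²) = 7.053423 + 228.794123 = 235.847546
θ=321°: crank pin P = (r cos θ, r sin θ) = (9.325752, -7.551845)
θ=321°: h = r sin θ − e = -7.551845 − 0 = -7.551845
θ=321°: x = r cos θ + √(L² − h²) = 9.325752 + 228.875446 = 238.201197
θ=329°: crank pin P = (r cos θ, r sin θ) = (10.286008, -6.180457)
θ=329°: h = r sin θ − e = -6.180457 − 0 = -6.180457
θ=329°: x = r cos θ + √(L² − h²) = 10.286008 + 228.916583 = 239.202591

θ=54°: 235.8475
θ=321°: 238.2012
θ=329°: 239.2026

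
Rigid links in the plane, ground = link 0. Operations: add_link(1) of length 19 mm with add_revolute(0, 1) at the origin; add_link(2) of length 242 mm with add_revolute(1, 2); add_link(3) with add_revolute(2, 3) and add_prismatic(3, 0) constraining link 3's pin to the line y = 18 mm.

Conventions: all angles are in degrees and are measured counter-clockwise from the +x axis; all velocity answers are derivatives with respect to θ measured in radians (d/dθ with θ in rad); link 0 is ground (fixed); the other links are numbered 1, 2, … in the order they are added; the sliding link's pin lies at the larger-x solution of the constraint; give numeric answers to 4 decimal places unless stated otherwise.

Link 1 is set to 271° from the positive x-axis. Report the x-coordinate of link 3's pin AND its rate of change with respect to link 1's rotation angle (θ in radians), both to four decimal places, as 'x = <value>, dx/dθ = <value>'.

geometry: r = 19 mm, L = 242 mm, e = 18 mm
crank pin P = (r cos θ, r sin θ) = (0.331596, -18.997106)
h = r sin θ − e = -18.997106 − 18 = -36.997106
x = r cos θ + √(L² − h²) = 0.331596 + 239.155209 = 239.486805
dx/dθ = −r sin θ − h·r cos θ/√(L² − h²) (θ in radians; h = -36.997106) = 19.048404

x = 239.4868, dx/dθ = 19.0484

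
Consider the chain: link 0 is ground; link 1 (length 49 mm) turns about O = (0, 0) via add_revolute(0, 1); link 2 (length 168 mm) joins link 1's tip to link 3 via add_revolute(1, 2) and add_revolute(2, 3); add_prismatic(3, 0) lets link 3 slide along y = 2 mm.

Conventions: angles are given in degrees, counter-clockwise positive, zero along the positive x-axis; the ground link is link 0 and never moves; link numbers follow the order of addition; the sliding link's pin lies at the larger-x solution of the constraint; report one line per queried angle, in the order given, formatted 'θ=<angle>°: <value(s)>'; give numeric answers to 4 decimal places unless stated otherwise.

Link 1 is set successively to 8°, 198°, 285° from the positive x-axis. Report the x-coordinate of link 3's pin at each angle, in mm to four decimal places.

geometry: r = 49 mm, L = 168 mm, e = 2 mm
θ=8°: crank pin P = (r cos θ, r sin θ) = (48.523135, 6.819482)
θ=8°: h = r sin θ − e = 6.819482 − 2 = 4.819482
θ=8°: x = r cos θ + √(L² − h²) = 48.523135 + 167.930857 = 216.453992
θ=198°: crank pin P = (r cos θ, r sin θ) = (-46.601769, -15.141833)
θ=198°: h = r sin θ − e = -15.141833 − 2 = -17.141833
θ=198°: x = r cos θ + √(L² − h²) = -46.601769 + 167.123181 = 120.521412
θ=285°: crank pin P = (r cos θ, r sin θ) = (12.682133, -47.330365)
θ=285°: h = r sin θ − e = -47.330365 − 2 = -49.330365
θ=285°: x = r cos θ + √(L² − h²) = 12.682133 + 160.594256 = 173.276389

θ=8°: 216.4540
θ=198°: 120.5214
θ=285°: 173.2764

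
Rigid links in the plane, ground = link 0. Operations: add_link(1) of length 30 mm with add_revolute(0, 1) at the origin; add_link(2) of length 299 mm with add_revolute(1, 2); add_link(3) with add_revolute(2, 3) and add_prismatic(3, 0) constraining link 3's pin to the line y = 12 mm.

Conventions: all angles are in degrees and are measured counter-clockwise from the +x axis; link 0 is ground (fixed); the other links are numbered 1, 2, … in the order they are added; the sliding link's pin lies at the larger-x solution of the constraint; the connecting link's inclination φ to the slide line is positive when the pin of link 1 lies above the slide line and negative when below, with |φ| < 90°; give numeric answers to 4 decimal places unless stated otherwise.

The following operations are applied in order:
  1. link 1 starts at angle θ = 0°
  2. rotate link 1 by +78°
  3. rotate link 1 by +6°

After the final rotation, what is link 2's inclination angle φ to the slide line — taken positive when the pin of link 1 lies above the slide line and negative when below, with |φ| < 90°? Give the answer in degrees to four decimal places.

geometry: r = 30 mm, L = 299 mm, e = 12 mm; θ starts at 0°
rotate link 1 by +78°: θ ← 0° +78° = 78°
rotate link 1 by +6°: θ ← 78° +6° = 84°
h = r sin θ − e = 29.835657 − 12 = 17.835657
sin φ = h / L = 17.835657 / 299 = 0.05965103
φ = arcsin(0.05965103) = 3.419782°

3.4198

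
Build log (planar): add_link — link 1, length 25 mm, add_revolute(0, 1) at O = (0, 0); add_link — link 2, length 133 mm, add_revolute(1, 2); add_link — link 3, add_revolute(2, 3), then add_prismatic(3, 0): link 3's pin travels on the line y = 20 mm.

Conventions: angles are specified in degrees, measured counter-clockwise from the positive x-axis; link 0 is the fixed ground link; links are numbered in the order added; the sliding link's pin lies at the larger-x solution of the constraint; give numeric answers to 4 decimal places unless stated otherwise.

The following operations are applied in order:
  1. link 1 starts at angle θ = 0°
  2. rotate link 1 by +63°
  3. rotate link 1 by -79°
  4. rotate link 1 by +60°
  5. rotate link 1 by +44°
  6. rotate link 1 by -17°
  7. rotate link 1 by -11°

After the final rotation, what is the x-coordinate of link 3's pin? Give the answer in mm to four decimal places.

geometry: r = 25 mm, L = 133 mm, e = 20 mm; θ starts at 0°
rotate link 1 by +63°: θ ← 0° +63° = 63°
rotate link 1 by -79°: θ ← 63° -79° = -16°
rotate link 1 by +60°: θ ← -16° +60° = 44°
rotate link 1 by +44°: θ ← 44° +44° = 88°
rotate link 1 by -17°: θ ← 88° -17° = 71°
rotate link 1 by -11°: θ ← 71° -11° = 60°
crank pin P = (r cos θ, r sin θ) = (12.500000, 21.650635)
h = r sin θ − e = 21.650635 − 20 = 1.650635
x = r cos θ + √(L² − h²) = 12.500000 + 132.989757 = 145.489757

145.4898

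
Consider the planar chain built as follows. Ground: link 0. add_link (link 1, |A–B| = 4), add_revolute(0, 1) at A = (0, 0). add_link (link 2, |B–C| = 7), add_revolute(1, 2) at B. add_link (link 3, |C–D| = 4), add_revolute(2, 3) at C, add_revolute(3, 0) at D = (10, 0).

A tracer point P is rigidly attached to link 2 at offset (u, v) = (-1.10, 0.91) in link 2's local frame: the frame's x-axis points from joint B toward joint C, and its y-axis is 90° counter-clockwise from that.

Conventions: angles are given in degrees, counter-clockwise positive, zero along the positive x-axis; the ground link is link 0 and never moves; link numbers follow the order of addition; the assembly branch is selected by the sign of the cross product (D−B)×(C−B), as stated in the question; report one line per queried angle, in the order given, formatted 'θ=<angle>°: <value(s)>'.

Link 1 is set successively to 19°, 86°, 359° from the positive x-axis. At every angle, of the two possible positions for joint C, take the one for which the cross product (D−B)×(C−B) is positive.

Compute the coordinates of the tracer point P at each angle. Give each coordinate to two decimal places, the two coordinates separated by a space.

A=(0,0), D=(10.00,0)
θ=19°: B = A + 4.00·(cos19°, sin19°) = (3.7821, 1.3023)
θ=19°: |BD| = 6.3528
θ=19°: circle(B,7.00) ∩ circle(D,4.00): a=5.7737, h=3.9579
θ=19°:   candidates: C₊=(10.2445,3.9925) cross=25.144; C₋=(8.6218,-3.7551) cross=-25.144
θ=19°:   branch + wants cross > 0 → take C=(10.2445,3.9925) (cross=25.144)
θ=19°: ex = (C−B)/|BC| = (0.9232,0.3843); ey = (-0.3843,0.9232)
θ=19°: P = B + -1.10·ex + 0.91·ey = (2.4168,1.7196)
θ=86°: B = A + 4.00·(cos86°, sin86°) = (0.2790, 3.9903)
θ=86°: |BD| = 10.5081
θ=86°: circle(B,7.00) ∩ circle(D,4.00): a=6.8243, h=1.5587
θ=86°:   candidates: C₊=(7.1840,2.8408) cross=16.379; C₋=(6.0002,-0.0431) cross=-16.379
θ=86°:   branch + wants cross > 0 → take C=(7.1840,2.8408) (cross=16.379)
θ=86°: ex = (C−B)/|BC| = (0.9864,-0.1642); ey = (0.1642,0.9864)
θ=86°: P = B + -1.10·ex + 0.91·ey = (-0.6566,5.0685)
θ=359°: B = A + 4.00·(cos359°, sin359°) = (3.9994, -0.0698)
θ=359°: |BD| = 6.0010
θ=359°: circle(B,7.00) ∩ circle(D,4.00): a=5.7500, h=3.9921
θ=359°:   candidates: C₊=(9.7026,3.9889) cross=23.957; C₋=(9.7955,-3.9948) cross=-23.957
θ=359°:   branch + wants cross > 0 → take C=(9.7026,3.9889) (cross=23.957)
θ=359°: ex = (C−B)/|BC| = (0.8147,0.5798); ey = (-0.5798,0.8147)
θ=359°: P = B + -1.10·ex + 0.91·ey = (2.5755,0.0338)

θ=19°: 2.42 1.72
θ=86°: -0.66 5.07
θ=359°: 2.58 0.03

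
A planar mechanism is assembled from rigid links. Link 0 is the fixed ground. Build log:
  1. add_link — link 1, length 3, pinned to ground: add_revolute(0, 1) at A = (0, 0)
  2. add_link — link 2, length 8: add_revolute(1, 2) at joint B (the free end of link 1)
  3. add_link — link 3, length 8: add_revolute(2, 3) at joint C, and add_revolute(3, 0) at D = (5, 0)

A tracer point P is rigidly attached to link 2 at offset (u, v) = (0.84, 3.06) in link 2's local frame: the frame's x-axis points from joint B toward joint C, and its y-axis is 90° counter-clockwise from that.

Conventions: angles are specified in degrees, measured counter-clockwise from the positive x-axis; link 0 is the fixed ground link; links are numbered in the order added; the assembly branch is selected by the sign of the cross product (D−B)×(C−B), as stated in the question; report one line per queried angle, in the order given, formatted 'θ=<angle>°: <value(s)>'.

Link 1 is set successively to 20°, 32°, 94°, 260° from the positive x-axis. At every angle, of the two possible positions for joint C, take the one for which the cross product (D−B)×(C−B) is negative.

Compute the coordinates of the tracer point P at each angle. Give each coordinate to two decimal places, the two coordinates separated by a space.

A=(0,0), D=(5.00,0)
θ=20°: B = A + 3.00·(cos20°, sin20°) = (2.8191, 1.0261)
θ=20°: |BD| = 2.4102
θ=20°: circle(B,8.00) ∩ circle(D,8.00): a=1.2051, h=7.9087
θ=20°:   candidates: C₊=(7.2764,7.6693) cross=19.062; C₋=(0.5427,-6.6432) cross=-19.062
θ=20°:   branch - wants cross < 0 → take C=(0.5427,-6.6432) (cross=-19.062)
θ=20°: ex = (C−B)/|BC| = (-0.2845,-0.9587); ey = (0.9587,-0.2845)
θ=20°: P = B + 0.84·ex + 3.06·ey = (5.5136,-0.6499)
θ=32°: B = A + 3.00·(cos32°, sin32°) = (2.5441, 1.5898)
θ=32°: |BD| = 2.9255
θ=32°: circle(B,8.00) ∩ circle(D,8.00): a=1.4628, h=7.8651
θ=32°:   candidates: C₊=(8.0461,7.3974) cross=23.009; C₋=(-0.5020,-5.8076) cross=-23.009
θ=32°:   branch - wants cross < 0 → take C=(-0.5020,-5.8076) (cross=-23.009)
θ=32°: ex = (C−B)/|BC| = (-0.3808,-0.9247); ey = (0.9247,-0.3808)
θ=32°: P = B + 0.84·ex + 3.06·ey = (5.0538,-0.3521)
θ=94°: B = A + 3.00·(cos94°, sin94°) = (-0.2093, 2.9927)
θ=94°: |BD| = 6.0077
θ=94°: circle(B,8.00) ∩ circle(D,8.00): a=3.0039, h=7.4146
θ=94°:   candidates: C₊=(6.0889,7.9255) cross=44.545; C₋=(-1.2982,-4.9329) cross=-44.545
θ=94°:   branch - wants cross < 0 → take C=(-1.2982,-4.9329) (cross=-44.545)
θ=94°: ex = (C−B)/|BC| = (-0.1361,-0.9907); ey = (0.9907,-0.1361)
θ=94°: P = B + 0.84·ex + 3.06·ey = (2.7079,1.7440)
θ=260°: B = A + 3.00·(cos260°, sin260°) = (-0.5209, -2.9544)
θ=260°: |BD| = 6.2617
θ=260°: circle(B,8.00) ∩ circle(D,8.00): a=3.1309, h=7.3619
θ=260°:   candidates: C₊=(-1.2340,5.0137) cross=46.098; C₋=(5.7130,-7.9682) cross=-46.098
θ=260°:   branch - wants cross < 0 → take C=(5.7130,-7.9682) (cross=-46.098)
θ=260°: ex = (C−B)/|BC| = (0.7792,-0.6267); ey = (0.6267,0.7792)
θ=260°: P = B + 0.84·ex + 3.06·ey = (2.0514,-1.0964)

θ=20°: 5.51 -0.65
θ=32°: 5.05 -0.35
θ=94°: 2.71 1.74
θ=260°: 2.05 -1.10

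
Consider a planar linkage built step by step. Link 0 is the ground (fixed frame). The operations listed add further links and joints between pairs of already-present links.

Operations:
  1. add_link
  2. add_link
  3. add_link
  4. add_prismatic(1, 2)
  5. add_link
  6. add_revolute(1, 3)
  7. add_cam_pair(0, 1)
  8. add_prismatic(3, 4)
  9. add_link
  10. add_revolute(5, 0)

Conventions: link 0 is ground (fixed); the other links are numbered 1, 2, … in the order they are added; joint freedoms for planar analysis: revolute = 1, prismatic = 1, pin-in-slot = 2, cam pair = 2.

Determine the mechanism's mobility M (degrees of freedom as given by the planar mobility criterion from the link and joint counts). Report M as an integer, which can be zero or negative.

link 0 = ground. State L|J1|J2 = 1|0|0
+link1  2|0|0
+link2  3|0|0
+link3  4|0|0
P(1,2) f=1→J1  4|1|0
+link4  5|1|0
R(1,3) f=1→J1  5|2|0
C(0,1) f=2→J2  5|2|1
P(3,4) f=1→J1  5|3|1
+link5  6|3|1
R(5,0) f=1→J1  6|4|1
M = 3(6−1)−2·4−1 = 15−8−1 = 6

M = 6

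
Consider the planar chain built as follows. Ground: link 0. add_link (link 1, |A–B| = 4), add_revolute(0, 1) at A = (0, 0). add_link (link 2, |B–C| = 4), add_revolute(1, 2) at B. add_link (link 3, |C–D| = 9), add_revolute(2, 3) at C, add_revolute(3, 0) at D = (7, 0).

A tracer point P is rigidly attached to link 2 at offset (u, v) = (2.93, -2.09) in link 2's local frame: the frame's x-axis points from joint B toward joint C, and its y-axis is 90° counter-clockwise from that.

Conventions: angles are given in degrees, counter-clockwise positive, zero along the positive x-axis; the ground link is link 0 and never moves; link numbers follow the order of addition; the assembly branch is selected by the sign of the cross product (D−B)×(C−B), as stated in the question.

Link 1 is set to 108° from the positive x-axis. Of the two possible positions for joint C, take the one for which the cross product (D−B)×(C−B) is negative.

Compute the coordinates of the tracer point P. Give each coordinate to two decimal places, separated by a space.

A=(0,0), D=(7.00,0)
B = A + 4.00·(cos108°, sin108°) = (-1.2361, 3.8042)
|BD| = 9.0722
circle(B,4.00) ∩ circle(D,9.00): a=0.9537, h=3.8846
  candidates: C₊=(1.2587,6.9309) cross=35.242; C₋=(-1.9992,-0.1223) cross=-35.242
  branch - wants cross < 0 → take C=(-1.9992,-0.1223) (cross=-35.242)
ex = (C−B)/|BC| = (-0.1908,-0.9816); ey = (0.9816,-0.1908)
P = B + 2.93·ex + -2.09·ey = (-3.8467,1.3268)

-3.85 1.33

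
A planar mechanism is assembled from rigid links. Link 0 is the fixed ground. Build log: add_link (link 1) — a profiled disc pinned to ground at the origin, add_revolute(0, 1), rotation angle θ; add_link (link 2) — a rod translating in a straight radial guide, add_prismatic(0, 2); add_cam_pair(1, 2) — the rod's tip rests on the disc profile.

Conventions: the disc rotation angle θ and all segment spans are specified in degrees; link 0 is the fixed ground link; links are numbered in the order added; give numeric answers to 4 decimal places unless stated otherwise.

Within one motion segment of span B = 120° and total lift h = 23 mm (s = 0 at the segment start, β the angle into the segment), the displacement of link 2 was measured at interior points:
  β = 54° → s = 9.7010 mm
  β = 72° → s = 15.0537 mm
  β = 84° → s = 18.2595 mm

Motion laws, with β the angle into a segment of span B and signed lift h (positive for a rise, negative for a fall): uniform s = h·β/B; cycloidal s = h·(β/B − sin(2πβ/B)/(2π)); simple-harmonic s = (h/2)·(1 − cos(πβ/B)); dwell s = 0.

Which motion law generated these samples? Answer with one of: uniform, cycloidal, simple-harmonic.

candidates at β/B = r: uniform s = h·r (linear in β); cycloidal s = h·(r − sin(2πr)/(2π)); simple-harmonic s = (h/2)(1 − cos(πr))
β=54°: printed 9.7010 | uniform 10.3500, cycloidal 9.2188, simple-harmonic 9.7010
β=72°: printed 15.0537 | uniform 13.8000, cycloidal 15.9516, simple-harmonic 15.0537
β=84°: printed 18.2595 | uniform 16.1000, cycloidal 19.5814, simple-harmonic 18.2595
only one law matches every sample → simple-harmonic

simple-harmonic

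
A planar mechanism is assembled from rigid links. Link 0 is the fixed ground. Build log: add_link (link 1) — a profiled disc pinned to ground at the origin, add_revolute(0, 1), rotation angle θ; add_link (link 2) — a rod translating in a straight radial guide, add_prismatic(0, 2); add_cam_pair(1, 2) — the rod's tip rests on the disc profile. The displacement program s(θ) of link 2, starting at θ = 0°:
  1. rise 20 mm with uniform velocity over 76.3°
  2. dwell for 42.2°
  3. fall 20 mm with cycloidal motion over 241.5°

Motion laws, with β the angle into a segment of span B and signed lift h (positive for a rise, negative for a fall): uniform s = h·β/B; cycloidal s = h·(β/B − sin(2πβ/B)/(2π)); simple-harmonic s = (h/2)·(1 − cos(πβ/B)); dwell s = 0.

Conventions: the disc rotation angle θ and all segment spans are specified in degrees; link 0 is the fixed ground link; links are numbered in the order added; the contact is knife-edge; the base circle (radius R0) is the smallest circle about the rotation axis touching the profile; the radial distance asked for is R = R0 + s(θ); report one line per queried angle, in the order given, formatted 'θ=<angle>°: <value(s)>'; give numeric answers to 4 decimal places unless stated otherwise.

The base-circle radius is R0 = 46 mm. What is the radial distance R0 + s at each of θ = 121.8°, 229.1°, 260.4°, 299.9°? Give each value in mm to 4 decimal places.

seg 1 [0°–76.3°] uniform, h=20: full span → s += 20 → s = 20.0000
seg 2 [76.3°–118.5°] dwell: s stays 20.0000
seg 3 [118.5°–360°] cycloidal, h=-20: θ=121.8° here. β=3.3, B=241.5. -20·(0.0137 − sin(2π·0.0137)/(2π)) = -0.0003 → s = 19.9997
seg 3 [118.5°–360°] cycloidal, h=-20: θ=229.1° here. β=110.6, B=241.5. -20·(0.4580 − sin(2π·0.4580)/(2π)) = -8.3286 → s = 11.6714
seg 3 [118.5°–360°] cycloidal, h=-20: θ=260.4° here. β=141.9, B=241.5. -20·(0.5876 − sin(2π·0.5876)/(2π)) = -13.4160 → s = 6.5840
seg 3 [118.5°–360°] cycloidal, h=-20: θ=299.9° here. β=181.4, B=241.5. -20·(0.7511 − sin(2π·0.7511)/(2π)) = -18.2058 → s = 1.7942
θ=121.8°: R = R0 + s = 46 + 19.9997 = 65.9997
θ=229.1°: R = R0 + s = 46 + 11.6714 = 57.6714
θ=260.4°: R = R0 + s = 46 + 6.5840 = 52.5840
θ=299.9°: R = R0 + s = 46 + 1.7942 = 47.7942

θ=121.8°: 65.9997
θ=229.1°: 57.6714
θ=260.4°: 52.5840
θ=299.9°: 47.7942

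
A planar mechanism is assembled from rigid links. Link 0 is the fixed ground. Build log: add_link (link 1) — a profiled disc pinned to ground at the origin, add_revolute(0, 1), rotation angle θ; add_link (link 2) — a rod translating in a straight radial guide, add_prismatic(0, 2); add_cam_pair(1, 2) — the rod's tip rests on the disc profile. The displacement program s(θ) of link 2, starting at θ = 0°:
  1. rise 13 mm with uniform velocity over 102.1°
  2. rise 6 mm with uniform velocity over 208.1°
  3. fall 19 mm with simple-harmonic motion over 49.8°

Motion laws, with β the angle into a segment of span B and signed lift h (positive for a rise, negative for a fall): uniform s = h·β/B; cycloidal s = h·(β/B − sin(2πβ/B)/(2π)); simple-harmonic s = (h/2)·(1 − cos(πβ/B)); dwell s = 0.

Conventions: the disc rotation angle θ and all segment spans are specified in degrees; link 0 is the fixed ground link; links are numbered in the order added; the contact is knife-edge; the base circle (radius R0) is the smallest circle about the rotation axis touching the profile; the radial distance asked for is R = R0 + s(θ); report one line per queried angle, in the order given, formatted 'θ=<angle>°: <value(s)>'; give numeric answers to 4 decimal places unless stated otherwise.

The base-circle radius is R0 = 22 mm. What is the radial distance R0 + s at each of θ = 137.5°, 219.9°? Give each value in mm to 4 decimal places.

seg 1 [0°–102.1°] uniform, h=13: full span → s += 13 → s = 13.0000
seg 2 [102.1°–310.2°] uniform, h=6: θ=137.5° here. β=35.4, B=208.1. 6·35.4/208.1 = 1.0207 → s = 14.0207
seg 2 [102.1°–310.2°] uniform, h=6: θ=219.9° here. β=117.8, B=208.1. 6·117.8/208.1 = 3.3964 → s = 16.3964
θ=137.5°: R = R0 + s = 22 + 14.0207 = 36.0207
θ=219.9°: R = R0 + s = 22 + 16.3964 = 38.3964

θ=137.5°: 36.0207
θ=219.9°: 38.3964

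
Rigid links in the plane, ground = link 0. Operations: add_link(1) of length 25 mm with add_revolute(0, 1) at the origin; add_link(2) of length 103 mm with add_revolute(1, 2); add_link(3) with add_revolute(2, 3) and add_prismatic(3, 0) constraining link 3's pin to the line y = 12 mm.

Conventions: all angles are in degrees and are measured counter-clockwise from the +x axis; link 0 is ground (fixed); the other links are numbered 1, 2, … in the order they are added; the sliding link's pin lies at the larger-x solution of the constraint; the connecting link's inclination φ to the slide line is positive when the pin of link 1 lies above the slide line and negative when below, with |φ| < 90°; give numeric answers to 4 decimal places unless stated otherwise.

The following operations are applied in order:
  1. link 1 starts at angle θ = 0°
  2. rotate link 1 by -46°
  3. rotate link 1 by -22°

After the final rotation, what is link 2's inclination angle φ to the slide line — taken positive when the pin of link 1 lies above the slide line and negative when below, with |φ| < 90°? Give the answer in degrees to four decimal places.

geometry: r = 25 mm, L = 103 mm, e = 12 mm; θ starts at 0°
rotate link 1 by -46°: θ ← 0° -46° = -46°
rotate link 1 by -22°: θ ← -46° -22° = -68°
h = r sin θ − e = -23.179596 − 12 = -35.179596
sin φ = h / L = -35.179596 / 103 = -0.34154948
φ = arcsin(-0.34154948) = -19.971305°

-19.9713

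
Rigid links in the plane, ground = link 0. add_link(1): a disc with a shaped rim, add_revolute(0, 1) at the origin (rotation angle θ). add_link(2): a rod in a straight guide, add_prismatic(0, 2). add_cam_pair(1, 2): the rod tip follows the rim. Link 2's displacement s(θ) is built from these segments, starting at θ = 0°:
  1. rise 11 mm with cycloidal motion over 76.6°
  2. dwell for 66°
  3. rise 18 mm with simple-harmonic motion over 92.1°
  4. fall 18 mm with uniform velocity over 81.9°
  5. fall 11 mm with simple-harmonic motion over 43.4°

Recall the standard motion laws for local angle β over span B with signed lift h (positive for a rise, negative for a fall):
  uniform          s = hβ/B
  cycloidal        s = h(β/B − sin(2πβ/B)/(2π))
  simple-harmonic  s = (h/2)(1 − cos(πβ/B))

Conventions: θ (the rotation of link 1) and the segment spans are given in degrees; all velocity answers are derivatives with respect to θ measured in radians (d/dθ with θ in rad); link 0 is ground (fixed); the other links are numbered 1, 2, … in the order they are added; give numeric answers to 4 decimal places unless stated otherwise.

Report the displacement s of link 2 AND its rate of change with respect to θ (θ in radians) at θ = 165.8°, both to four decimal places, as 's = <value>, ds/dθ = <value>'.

segment 1 (0° to 76.6°, cycloidal, h = 11) is passed completely: s = 0.0000 + (11) = 11.0000
segment 2 (76.6° to 142.6°, dwell): s unchanged at 11.0000
θ = 165.8° falls in segment 3 (142.6° to 234.7°, simple-harmonic, h = 18): β = 165.8 − 142.6 = 23.2°, B = 92.1°; Δs = 18/2·(1 − cos(π·0.2519)) = 2.6741; s = 11.0000 + 2.6741 = 13.6741
velocity in seg [142.6°–234.7°] (simple-harmonic), θ in radians: β = 23.2° = 0.4049 rad, B = 92.1° = 1.6074 rad; ds/dθ = (πh/(2B)) sin(πβ/B) = (π·18/(2·1.6074)) sin(π·0.2519) = 12.511732 mm/rad

s = 13.6741, ds/dθ = 12.5117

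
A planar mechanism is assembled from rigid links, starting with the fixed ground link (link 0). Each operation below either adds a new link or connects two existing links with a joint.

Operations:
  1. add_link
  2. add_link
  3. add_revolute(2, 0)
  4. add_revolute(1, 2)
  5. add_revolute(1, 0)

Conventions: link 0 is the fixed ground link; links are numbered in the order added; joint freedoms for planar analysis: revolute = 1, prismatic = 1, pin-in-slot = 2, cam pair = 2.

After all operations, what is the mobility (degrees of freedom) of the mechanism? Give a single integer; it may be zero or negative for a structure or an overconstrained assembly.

ground; <1,0,0>
#1 <2,0,0>
#2 <3,0,0>
R:2↔0 J1 <3,1,0>
R:1↔2 J1 <3,2,0>
R:1↔0 J1 <3,3,0>
3×2 − 2×3 − 1×0 = 0

M = 0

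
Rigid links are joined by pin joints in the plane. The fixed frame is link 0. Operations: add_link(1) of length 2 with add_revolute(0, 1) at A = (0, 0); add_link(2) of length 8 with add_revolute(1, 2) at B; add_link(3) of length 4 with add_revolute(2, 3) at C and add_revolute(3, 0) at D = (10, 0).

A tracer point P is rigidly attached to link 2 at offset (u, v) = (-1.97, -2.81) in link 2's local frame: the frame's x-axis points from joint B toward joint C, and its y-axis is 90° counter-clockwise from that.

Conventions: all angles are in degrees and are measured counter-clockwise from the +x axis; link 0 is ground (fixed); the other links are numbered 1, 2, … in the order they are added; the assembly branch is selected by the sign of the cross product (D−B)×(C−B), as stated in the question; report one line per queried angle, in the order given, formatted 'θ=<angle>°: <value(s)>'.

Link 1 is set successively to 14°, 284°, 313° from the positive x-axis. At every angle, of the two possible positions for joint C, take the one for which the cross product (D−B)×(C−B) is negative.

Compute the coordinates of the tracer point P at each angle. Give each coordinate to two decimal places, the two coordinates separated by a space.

A=(0,0), D=(10.00,0)
θ=14°: B = A + 2.00·(cos14°, sin14°) = (1.9406, 0.4838)
θ=14°: |BD| = 8.0739
θ=14°: circle(B,8.00) ∩ circle(D,4.00): a=7.0095, h=3.8558
θ=14°:   candidates: C₊=(9.1686,3.9126) cross=31.131; C₋=(8.7064,-3.7851) cross=-31.131
θ=14°:   branch - wants cross < 0 → take C=(8.7064,-3.7851) (cross=-31.131)
θ=14°: ex = (C−B)/|BC| = (0.8457,-0.5336); ey = (0.5336,0.8457)
θ=14°: P = B + -1.97·ex + -2.81·ey = (-1.2249,-0.8414)
θ=284°: B = A + 2.00·(cos284°, sin284°) = (0.4838, -1.9406)
θ=284°: |BD| = 9.7120
θ=284°: circle(B,8.00) ∩ circle(D,4.00): a=7.3272, h=3.2113
θ=284°:   candidates: C₊=(7.0216,2.6700) cross=31.188; C₋=(8.3049,-3.6231) cross=-31.188
θ=284°:   branch - wants cross < 0 → take C=(8.3049,-3.6231) (cross=-31.188)
θ=284°: ex = (C−B)/|BC| = (0.9776,-0.2103); ey = (0.2103,0.9776)
θ=284°: P = B + -1.97·ex + -2.81·ey = (-2.0331,-4.2734)
θ=313°: B = A + 2.00·(cos313°, sin313°) = (1.3640, -1.4627)
θ=313°: |BD| = 8.7590
θ=313°: circle(B,8.00) ∩ circle(D,4.00): a=7.1195, h=3.6486
θ=313°:   candidates: C₊=(7.7743,3.3236) cross=31.958; C₋=(8.9929,-3.8711) cross=-31.958
θ=313°:   branch - wants cross < 0 → take C=(8.9929,-3.8711) (cross=-31.958)
θ=313°: ex = (C−B)/|BC| = (0.9536,-0.3011); ey = (0.3011,0.9536)
θ=313°: P = B + -1.97·ex + -2.81·ey = (-1.3606,-3.5493)

θ=14°: -1.22 -0.84
θ=284°: -2.03 -4.27
θ=313°: -1.36 -3.55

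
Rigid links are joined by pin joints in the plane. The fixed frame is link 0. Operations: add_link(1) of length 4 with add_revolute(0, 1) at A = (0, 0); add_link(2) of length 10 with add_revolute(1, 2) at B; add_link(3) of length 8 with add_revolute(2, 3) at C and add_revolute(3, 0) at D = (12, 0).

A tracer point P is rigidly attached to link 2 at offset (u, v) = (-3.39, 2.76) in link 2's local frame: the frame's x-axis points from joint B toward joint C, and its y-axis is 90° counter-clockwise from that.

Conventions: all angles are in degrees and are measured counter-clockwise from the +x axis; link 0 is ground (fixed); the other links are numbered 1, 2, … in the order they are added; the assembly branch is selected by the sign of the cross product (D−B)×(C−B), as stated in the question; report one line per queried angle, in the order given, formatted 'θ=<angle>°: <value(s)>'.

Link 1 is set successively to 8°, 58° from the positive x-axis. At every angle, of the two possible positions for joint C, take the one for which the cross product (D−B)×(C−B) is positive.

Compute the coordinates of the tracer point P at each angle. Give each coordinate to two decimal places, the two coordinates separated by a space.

A=(0,0), D=(12.00,0)
θ=8°: B = A + 4.00·(cos8°, sin8°) = (3.9611, 0.5567)
θ=8°: |BD| = 8.0582
θ=8°: circle(B,10.00) ∩ circle(D,8.00): a=6.2628, h=7.7959
θ=8°:   candidates: C₊=(10.7475,7.9013) cross=62.821; C₋=(9.6704,-7.6533) cross=-62.821
θ=8°:   branch + wants cross > 0 → take C=(10.7475,7.9013) (cross=62.821)
θ=8°: ex = (C−B)/|BC| = (0.6786,0.7345); ey = (-0.7345,0.6786)
θ=8°: P = B + -3.39·ex + 2.76·ey = (-0.3667,-0.0601)
θ=58°: B = A + 4.00·(cos58°, sin58°) = (2.1197, 3.3922)
θ=58°: |BD| = 10.4464
θ=58°: circle(B,10.00) ∩ circle(D,8.00): a=6.9463, h=7.1937
θ=58°:   candidates: C₊=(11.0255,7.9404) cross=75.148; C₋=(6.3536,-5.6673) cross=-75.148
θ=58°:   branch + wants cross > 0 → take C=(11.0255,7.9404) (cross=75.148)
θ=58°: ex = (C−B)/|BC| = (0.8906,0.4548); ey = (-0.4548,0.8906)
θ=58°: P = B + -3.39·ex + 2.76·ey = (-2.1547,4.3083)

θ=8°: -0.37 -0.06
θ=58°: -2.15 4.31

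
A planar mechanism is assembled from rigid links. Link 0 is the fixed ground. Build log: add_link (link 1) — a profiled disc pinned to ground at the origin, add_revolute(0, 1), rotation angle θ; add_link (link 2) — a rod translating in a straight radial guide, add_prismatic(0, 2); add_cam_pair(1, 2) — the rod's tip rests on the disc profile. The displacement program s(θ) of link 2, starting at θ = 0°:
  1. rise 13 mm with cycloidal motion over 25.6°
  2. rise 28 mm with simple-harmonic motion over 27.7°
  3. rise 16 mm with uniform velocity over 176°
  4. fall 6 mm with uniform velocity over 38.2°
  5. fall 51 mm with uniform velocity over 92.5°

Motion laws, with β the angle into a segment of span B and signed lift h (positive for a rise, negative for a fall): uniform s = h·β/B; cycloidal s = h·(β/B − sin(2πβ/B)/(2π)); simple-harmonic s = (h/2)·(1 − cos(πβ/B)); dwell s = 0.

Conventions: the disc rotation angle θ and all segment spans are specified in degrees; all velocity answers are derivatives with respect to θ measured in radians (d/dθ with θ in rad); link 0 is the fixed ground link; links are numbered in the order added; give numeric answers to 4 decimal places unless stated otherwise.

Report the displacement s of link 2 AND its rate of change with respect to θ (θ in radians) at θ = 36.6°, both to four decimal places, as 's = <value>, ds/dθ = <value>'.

seg 1 [0°–25.6°] cycloidal, h=13: full span → s += 13 → s = 13.0000
seg 2 [25.6°–53.3°] simple-harmonic, h=28: θ=36.6° here. β=11, B=27.7. 28/2·(1 − cos(π·0.3971)) = 9.5531 → s = 22.5531
velocity in seg [25.6°–53.3°] (simple-harmonic), θ in radians: β = 11° = 0.1920 rad, B = 27.7° = 0.4835 rad; ds/dθ = (πh/(2B)) sin(πβ/B) = (π·28/(2·0.4835)) sin(π·0.3971) = 86.263479 mm/rad

s = 22.5531, ds/dθ = 86.2635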